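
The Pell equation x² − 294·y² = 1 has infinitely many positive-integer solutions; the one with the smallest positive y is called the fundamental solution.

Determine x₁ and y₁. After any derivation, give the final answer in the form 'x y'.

√294 → a₀=17, period (6,1,4,1,6,34); ℓ=6 even so k=5
k=0  a_k=17  p_k/q_k = 17/1
…
k=2  a_k=1  p_k/q_k = 120/7
k=3  a_k=4  p_k/q_k = 583/34
k=4  a_k=1  p_k/q_k = 703/41
k=5  a_k=6  p_k/q_k = 4801/280
fundamental: x₁=4801, y₁=280  (since 23049601 − 294·78400 = 1)

4801 280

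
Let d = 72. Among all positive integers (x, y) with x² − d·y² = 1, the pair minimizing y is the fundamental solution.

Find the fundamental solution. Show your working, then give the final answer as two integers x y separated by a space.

17 2

√72 = [8; 2,16, …], period ℓ=2 (even) → k=1
a_0=8:  p_0=8·1+0=8,  q_0=8·0+1=1
a_1=2:  p_1=2·8+1=17,  q_1=2·1+0=2
fundamental: x₁=17, y₁=2  (since 289 − 72·4 = 1)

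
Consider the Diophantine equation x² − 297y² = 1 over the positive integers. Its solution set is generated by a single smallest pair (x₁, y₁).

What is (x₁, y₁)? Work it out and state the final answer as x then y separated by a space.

48599 2820

[17; 4,3,1,1,2,1,1,3,4,34] for √297; ℓ=10 ⇒ convergent index 9
step 0: (17, 1)  from 17·(1,0) + (0,1)
step 1: (69, 4)  from 4·(17,1) + (1,0)
step 2: (224, 13)  from 3·(69,4) + (17,1)
step 3: (293, 17)  from 1·(224,13) + (69,4)
step 4: (517, 30)  from 1·(293,17) + (224,13)
step 5: (1327, 77)  from 2·(517,30) + (293,17)
step 6: (1844, 107)  from 1·(1327,77) + (517,30)
step 7: (3171, 184)  from 1·(1844,107) + (1327,77)
step 8: (11357, 659)  from 3·(3171,184) + (1844,107)
step 9: (48599, 2820)  from 4·(11357,659) + (3171,184)
→ (48599, 2820).  Check: 48599²=2361862801, 297·2820²=2361862800, difference 1.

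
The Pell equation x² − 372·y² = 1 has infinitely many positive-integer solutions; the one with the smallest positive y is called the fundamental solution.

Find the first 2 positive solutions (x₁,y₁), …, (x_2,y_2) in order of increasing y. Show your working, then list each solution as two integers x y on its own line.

√372 = [19; 3,2,12,2,3,38, …], period ℓ=6 (even) → k=5
i=0: a=19 ⇒ p=19, q=1
…
i=3: a=12 ⇒ p=1678, q=87
i=4: a=2 ⇒ p=3491, q=181
i=5: a=3 ⇒ p=12151, q=630
(x₁, y₁) = (12151, 630);  12151² − 372·630² = 1 ✓
k=2:  x_2 = 12151·12151+372·630·630 = 295293601,  y_2 = 12151·630+630·12151 = 15310260

12151 630
295293601 15310260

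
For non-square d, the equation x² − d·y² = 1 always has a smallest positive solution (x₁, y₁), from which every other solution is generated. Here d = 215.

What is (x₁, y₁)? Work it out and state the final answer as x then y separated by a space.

44 3

√215 = [14; 1,1,1,28, …], period ℓ=4 (even) → k=3
i=0: a=14 ⇒ p=14, q=1
…
i=2: a=1 ⇒ p=29, q=2
i=3: a=1 ⇒ p=44, q=3
(x₁, y₁) = (44, 3);  44² − 215·3² = 1 ✓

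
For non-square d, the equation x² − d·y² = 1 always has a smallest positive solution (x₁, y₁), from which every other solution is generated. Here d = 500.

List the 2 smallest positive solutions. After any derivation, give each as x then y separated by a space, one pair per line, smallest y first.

[22; 2,1,3,2,1,…,1,2,44] for √500; ℓ=14 ⇒ convergent index 13
k=0  a_k=22  p_k/q_k = 22/1
…
k=4  a_k=2  p_k/q_k = 559/25
…
k=7  a_k=10  p_k/q_k = 14445/646
k=8  a_k=1  p_k/q_k = 15809/707
…
k=11  a_k=3  p_k/q_k = 259205/11592
k=12  a_k=1  p_k/q_k = 335522/15005
k=13  a_k=2  p_k/q_k = 930249/41602
fundamental: x₁=930249, y₁=41602  (since 865363202001 − 500·1730726404 = 1)
k=2:  x_2 = 930249·930249+500·41602·41602 = 1730726404001,  y_2 = 930249·41602+41602·930249 = 77400437796

930249 41602
1730726404001 77400437796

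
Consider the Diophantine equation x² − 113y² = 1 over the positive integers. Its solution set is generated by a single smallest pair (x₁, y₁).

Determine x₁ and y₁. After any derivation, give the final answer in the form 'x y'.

1204353 113296

[10; 1,1,1,2,2,1,1,1,20] for √113; ℓ=9 ⇒ convergent index 17
i=0: a=10 ⇒ p=10, q=1
i=1: a=1 ⇒ p=11, q=1
i=2: a=1 ⇒ p=21, q=2
i=3: a=1 ⇒ p=32, q=3
i=4: a=2 ⇒ p=85, q=8
i=5: a=2 ⇒ p=202, q=19
i=6: a=1 ⇒ p=287, q=27
i=7: a=1 ⇒ p=489, q=46
i=8: a=1 ⇒ p=776, q=73
i=9: a=20 ⇒ p=16009, q=1506
i=10: a=1 ⇒ p=16785, q=1579
i=11: a=1 ⇒ p=32794, q=3085
i=12: a=1 ⇒ p=49579, q=4664
i=13: a=2 ⇒ p=131952, q=12413
i=14: a=2 ⇒ p=313483, q=29490
i=15: a=1 ⇒ p=445435, q=41903
i=16: a=1 ⇒ p=758918, q=71393
i=17: a=1 ⇒ p=1204353, q=113296
fundamental: x₁=1204353, y₁=113296  (since 1450466148609 − 113·12835983616 = 1)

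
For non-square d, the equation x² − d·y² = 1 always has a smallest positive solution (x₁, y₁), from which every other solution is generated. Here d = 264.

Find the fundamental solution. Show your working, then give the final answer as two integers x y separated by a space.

√264 → a₀=16, period (4,32); ℓ=2 even so k=1
a_0=16:  p_0=16·1+0=16,  q_0=16·0+1=1
a_1=4:  p_1=4·16+1=65,  q_1=4·1+0=4
→ (65, 4).  Check: 65²=4225, 264·4²=4224, difference 1.

65 4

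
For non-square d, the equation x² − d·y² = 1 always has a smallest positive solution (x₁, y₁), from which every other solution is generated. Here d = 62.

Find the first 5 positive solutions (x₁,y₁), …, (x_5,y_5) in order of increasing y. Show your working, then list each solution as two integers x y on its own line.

63 8
7937 1008
999999 127000
125991937 16000992
15873984063 2015997992

[7; 1,6,1,14] for √62; ℓ=4 ⇒ convergent index 3
i=0: a=7 ⇒ p=7, q=1
…
i=2: a=6 ⇒ p=55, q=7
i=3: a=1 ⇒ p=63, q=8
→ (63, 8).  Check: 63²=3969, 62·8²=3968, difference 1.
k=2:  x_2 = 63·63+62·8·8 = 7937,  y_2 = 63·8+8·63 = 1008
k=3:  x_3 = 63·7937+62·8·1008 = 999999,  y_3 = 63·1008+8·7937 = 127000
k=4:  x_4 = 63·999999+62·8·127000 = 125991937,  y_4 = 63·127000+8·999999 = 16000992
k=5:  x_5 = 63·125991937+62·8·16000992 = 15873984063,  y_5 = 63·16000992+8·125991937 = 2015997992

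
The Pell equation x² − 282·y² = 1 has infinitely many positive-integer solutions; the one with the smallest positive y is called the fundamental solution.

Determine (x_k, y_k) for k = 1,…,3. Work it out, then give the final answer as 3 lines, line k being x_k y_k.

2351 140
11054401 658280
51977791151 3095232420

√282 → a₀=16, period (1,3,1,4,1,3,1,32); ℓ=8 even so k=7
a_0=16:  p_0=16·1+0=16,  q_0=16·0+1=1
a_1=1:  p_1=1·16+1=17,  q_1=1·1+0=1
…
a_5=1:  p_5=1·403+84=487,  q_5=1·24+5=29
a_6=3:  p_6=3·487+403=1864,  q_6=3·29+24=111
a_7=1:  p_7=1·1864+487=2351,  q_7=1·111+29=140
(x₁, y₁) = (2351, 140);  2351² − 282·140² = 1 ✓
(x_2, y_2) = (2351·2351 + 282·140·140, 2351·140 + 140·2351) = (11054401, 658280)
(x_3, y_3) = (2351·11054401 + 282·140·658280, 2351·658280 + 140·11054401) = (51977791151, 3095232420)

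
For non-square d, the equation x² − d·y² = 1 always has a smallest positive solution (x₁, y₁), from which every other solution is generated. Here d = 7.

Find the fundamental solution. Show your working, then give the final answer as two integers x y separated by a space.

8 3

[2; 1,1,1,4] for √7; ℓ=4 ⇒ convergent index 3
a_0=2:  p_0=2·1+0=2,  q_0=2·0+1=1
a_1=1:  p_1=1·2+1=3,  q_1=1·1+0=1
a_2=1:  p_2=1·3+2=5,  q_2=1·1+1=2
a_3=1:  p_3=1·5+3=8,  q_3=1·2+1=3
fundamental: x₁=8, y₁=3  (since 64 − 7·9 = 1)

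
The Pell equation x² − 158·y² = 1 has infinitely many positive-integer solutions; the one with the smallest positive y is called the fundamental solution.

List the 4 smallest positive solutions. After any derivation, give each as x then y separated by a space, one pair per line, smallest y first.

7743 616
119908097 9539376
1856896782399 147726776120
28755903452322817 2287696845454944

√158 = [12; 1,1,3,12,3,1,1,24, …], period ℓ=8 (even) → k=7
step 0: (12, 1)  from 12·(1,0) + (0,1)
…
step 2: (25, 2)  from 1·(13,1) + (12,1)
step 3: (88, 7)  from 3·(25,2) + (13,1)
step 4: (1081, 86)  from 12·(88,7) + (25,2)
step 5: (3331, 265)  from 3·(1081,86) + (88,7)
step 6: (4412, 351)  from 1·(3331,265) + (1081,86)
step 7: (7743, 616)  from 1·(4412,351) + (3331,265)
→ (7743, 616).  Check: 7743²=59954049, 158·616²=59954048, difference 1.
n=2: (7743,616)∘(7743,616) = (7743·7743+158·616·616, 7743·616+616·7743) = (119908097,9539376)
n=3: (119908097,9539376)∘(7743,616) = (7743·119908097+158·616·9539376, 7743·9539376+616·119908097) = (1856896782399,147726776120)
n=4: (1856896782399,147726776120)∘(7743,616) = (7743·1856896782399+158·616·147726776120, 7743·147726776120+616·1856896782399) = (28755903452322817,2287696845454944)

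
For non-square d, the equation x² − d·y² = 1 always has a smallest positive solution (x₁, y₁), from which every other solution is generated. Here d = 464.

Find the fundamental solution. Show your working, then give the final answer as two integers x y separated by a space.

[21; 1,1,5,1,1,1,5,1,1,42] for √464; ℓ=10 ⇒ convergent index 9
step 0: (21, 1)  from 21·(1,0) + (0,1)
step 1: (22, 1)  from 1·(21,1) + (1,0)
step 2: (43, 2)  from 1·(22,1) + (21,1)
…
step 5: (517, 24)  from 1·(280,13) + (237,11)
…
step 8: (5299, 246)  from 1·(4502,209) + (797,37)
step 9: (9801, 455)  from 1·(5299,246) + (4502,209)
fundamental: x₁=9801, y₁=455  (since 96059601 − 464·207025 = 1)

9801 455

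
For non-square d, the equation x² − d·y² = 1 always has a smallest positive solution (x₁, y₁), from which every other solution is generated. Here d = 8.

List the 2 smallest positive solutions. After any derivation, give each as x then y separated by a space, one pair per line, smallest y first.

3 1
17 6

√8 → a₀=2, period (1,4); ℓ=2 even so k=1
a_0=2:  p_0=2·1+0=2,  q_0=2·0+1=1
a_1=1:  p_1=1·2+1=3,  q_1=1·1+0=1
(x₁, y₁) = (3, 1);  3² − 8·1² = 1 ✓
n=2: (3,1)∘(3,1) = (3·3+8·1·1, 3·1+1·3) = (17,6)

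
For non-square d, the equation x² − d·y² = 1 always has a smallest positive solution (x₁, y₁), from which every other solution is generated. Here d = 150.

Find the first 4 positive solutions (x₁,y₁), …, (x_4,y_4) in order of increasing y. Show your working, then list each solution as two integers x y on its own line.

√150 → a₀=12, period (4,24); ℓ=2 even so k=1
k=0  a_k=12  p_k/q_k = 12/1
k=1  a_k=4  p_k/q_k = 49/4
(x₁, y₁) = (49, 4);  49² − 150·4² = 1 ✓
n=2: (49,4)∘(49,4) = (49·49+150·4·4, 49·4+4·49) = (4801,392)
n=3: (4801,392)∘(49,4) = (49·4801+150·4·392, 49·392+4·4801) = (470449,38412)
n=4: (470449,38412)∘(49,4) = (49·470449+150·4·38412, 49·38412+4·470449) = (46099201,3763984)

49 4
4801 392
470449 38412
46099201 3763984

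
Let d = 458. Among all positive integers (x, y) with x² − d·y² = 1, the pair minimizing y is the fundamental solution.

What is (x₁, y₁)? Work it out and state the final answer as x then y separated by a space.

[21; 2,2,42] for √458; ℓ=3 ⇒ convergent index 5
k=0  a_k=21  p_k/q_k = 21/1
…
k=2  a_k=2  p_k/q_k = 107/5
k=3  a_k=42  p_k/q_k = 4537/212
k=4  a_k=2  p_k/q_k = 9181/429
k=5  a_k=2  p_k/q_k = 22899/1070
→ (22899, 1070).  Check: 22899²=524364201, 458·1070²=524364200, difference 1.

22899 1070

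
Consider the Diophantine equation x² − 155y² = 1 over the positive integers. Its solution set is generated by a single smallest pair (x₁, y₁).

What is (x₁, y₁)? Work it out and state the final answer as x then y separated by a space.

249 20

d=155: √d = [12; 2,4,2,24] (ℓ=4, even), read p_3/q_3
step 0: (12, 1)  from 12·(1,0) + (0,1)
step 1: (25, 2)  from 2·(12,1) + (1,0)
step 2: (112, 9)  from 4·(25,2) + (12,1)
step 3: (249, 20)  from 2·(112,9) + (25,2)
(x₁, y₁) = (249, 20);  249² − 155·20² = 1 ✓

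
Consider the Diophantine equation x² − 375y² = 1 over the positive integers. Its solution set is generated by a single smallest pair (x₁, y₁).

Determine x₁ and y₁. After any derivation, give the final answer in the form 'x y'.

[19; 2,1,2,1,5,1,2,1,2,38] for √375; ℓ=10 ⇒ convergent index 9
step 0: (19, 1)  from 19·(1,0) + (0,1)
step 1: (39, 2)  from 2·(19,1) + (1,0)
step 2: (58, 3)  from 1·(39,2) + (19,1)
step 3: (155, 8)  from 2·(58,3) + (39,2)
step 4: (213, 11)  from 1·(155,8) + (58,3)
…
step 6: (1433, 74)  from 1·(1220,63) + (213,11)
step 7: (4086, 211)  from 2·(1433,74) + (1220,63)
step 8: (5519, 285)  from 1·(4086,211) + (1433,74)
step 9: (15124, 781)  from 2·(5519,285) + (4086,211)
(x₁, y₁) = (15124, 781);  15124² − 375·781² = 1 ✓

15124 781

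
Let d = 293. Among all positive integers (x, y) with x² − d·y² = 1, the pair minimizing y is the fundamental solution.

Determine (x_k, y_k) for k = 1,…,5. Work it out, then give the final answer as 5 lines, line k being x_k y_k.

12320649 719780
303596783562401 17736313474440
7481018815602612315849 437045785745090703340
184342013978870716056521769601 10769375446188914321717060880
4542426500373511536803322165613266249 265371389643423565052112223737518900

d=293: √d = [17; 8,1,1,8,34] (ℓ=5, odd), read p_9/q_9
i=0: a=17 ⇒ p=17, q=1
i=1: a=8 ⇒ p=137, q=8
i=2: a=1 ⇒ p=154, q=9
…
i=7: a=1 ⇒ p=764593, q=44668
i=8: a=1 ⇒ p=1444507, q=84389
i=9: a=8 ⇒ p=12320649, q=719780
(x₁, y₁) = (12320649, 719780);  12320649² − 293·719780² = 1 ✓
(12320649+719780√293)^2 = 303596783562401 + 17736313474440√293
(12320649+719780√293)^3 = 7481018815602612315849 + 437045785745090703340√293
(12320649+719780√293)^4 = 184342013978870716056521769601 + 10769375446188914321717060880√293
(12320649+719780√293)^5 = 4542426500373511536803322165613266249 + 265371389643423565052112223737518900√293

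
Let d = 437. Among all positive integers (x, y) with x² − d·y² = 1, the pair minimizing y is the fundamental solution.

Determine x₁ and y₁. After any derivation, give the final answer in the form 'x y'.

4599 220

[20; 1,9,2,9,1,40] for √437; ℓ=6 ⇒ convergent index 5
a_0=20:  p_0=20·1+0=20,  q_0=20·0+1=1
a_1=1:  p_1=1·20+1=21,  q_1=1·1+0=1
a_2=9:  p_2=9·21+20=209,  q_2=9·1+1=10
a_3=2:  p_3=2·209+21=439,  q_3=2·10+1=21
a_4=9:  p_4=9·439+209=4160,  q_4=9·21+10=199
a_5=1:  p_5=1·4160+439=4599,  q_5=1·199+21=220
fundamental: x₁=4599, y₁=220  (since 21150801 − 437·48400 = 1)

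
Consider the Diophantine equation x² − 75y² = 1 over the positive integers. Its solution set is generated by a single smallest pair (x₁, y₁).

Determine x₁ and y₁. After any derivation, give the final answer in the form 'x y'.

d=75: √d = [8; 1,1,1,16] (ℓ=4, even), read p_3/q_3
a_0=8:  p_0=8·1+0=8,  q_0=8·0+1=1
a_1=1:  p_1=1·8+1=9,  q_1=1·1+0=1
a_2=1:  p_2=1·9+8=17,  q_2=1·1+1=2
a_3=1:  p_3=1·17+9=26,  q_3=1·2+1=3
→ (26, 3).  Check: 26²=676, 75·3²=675, difference 1.

26 3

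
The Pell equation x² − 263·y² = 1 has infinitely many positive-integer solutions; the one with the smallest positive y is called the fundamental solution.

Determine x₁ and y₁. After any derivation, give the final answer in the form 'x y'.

139128 8579

√263 = [16; 4,1,1,1,1,15,1,1,1,1,4,32, …], period ℓ=12 (even) → k=11
i=0: a=16 ⇒ p=16, q=1
i=1: a=4 ⇒ p=65, q=4
…
i=3: a=1 ⇒ p=146, q=9
i=4: a=1 ⇒ p=227, q=14
…
i=7: a=1 ⇒ p=6195, q=382
…
i=10: a=1 ⇒ p=30229, q=1864
i=11: a=4 ⇒ p=139128, q=8579
→ (139128, 8579).  Check: 139128²=19356600384, 263·8579²=19356600383, difference 1.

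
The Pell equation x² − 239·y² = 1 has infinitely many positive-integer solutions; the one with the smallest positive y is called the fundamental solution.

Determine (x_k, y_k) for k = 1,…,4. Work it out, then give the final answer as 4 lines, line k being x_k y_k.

6195120 400729
76759023628799 4965128484960
951062724926484326640 61519133559490389671
11783895416893046404284364801 762236829394135240588726080

√239 = [15; 2,5,1,2,4,15,4,2,1,5,2,30, …], period ℓ=12 (even) → k=11
k=0  a_k=15  p_k/q_k = 15/1
k=1  a_k=2  p_k/q_k = 31/2
…
k=5  a_k=4  p_k/q_k = 2489/161
…
k=7  a_k=4  p_k/q_k = 154117/9969
…
k=9  a_k=1  p_k/q_k = 500258/32359
k=10  a_k=5  p_k/q_k = 2847431/184185
k=11  a_k=2  p_k/q_k = 6195120/400729
(x₁, y₁) = (6195120, 400729);  6195120² − 239·400729² = 1 ✓
k=2:  x_2 = 6195120·6195120+239·400729·400729 = 76759023628799,  y_2 = 6195120·400729+400729·6195120 = 4965128484960
k=3:  x_3 = 6195120·76759023628799+239·400729·4965128484960 = 951062724926484326640,  y_3 = 6195120·4965128484960+400729·76759023628799 = 61519133559490389671
k=4:  x_4 = 6195120·951062724926484326640+239·400729·61519133559490389671 = 11783895416893046404284364801,  y_4 = 6195120·61519133559490389671+400729·951062724926484326640 = 762236829394135240588726080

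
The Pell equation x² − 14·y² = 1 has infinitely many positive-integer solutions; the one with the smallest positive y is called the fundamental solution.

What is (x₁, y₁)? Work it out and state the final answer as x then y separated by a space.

15 4

d=14: √d = [3; 1,2,1,6] (ℓ=4, even), read p_3/q_3
step 0: (3, 1)  from 3·(1,0) + (0,1)
step 1: (4, 1)  from 1·(3,1) + (1,0)
step 2: (11, 3)  from 2·(4,1) + (3,1)
step 3: (15, 4)  from 1·(11,3) + (4,1)
→ (15, 4).  Check: 15²=225, 14·4²=224, difference 1.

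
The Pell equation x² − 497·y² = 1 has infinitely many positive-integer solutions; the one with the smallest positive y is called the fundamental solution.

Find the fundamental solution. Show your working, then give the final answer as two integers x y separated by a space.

1201887 53912

√497 → a₀=22, period (3,2,2,5,6,5,2,2,3,44); ℓ=10 even so k=9
k=0  a_k=22  p_k/q_k = 22/1
k=1  a_k=3  p_k/q_k = 67/3
…
k=3  a_k=2  p_k/q_k = 379/17
…
k=5  a_k=6  p_k/q_k = 12685/569
k=6  a_k=5  p_k/q_k = 65476/2937
k=7  a_k=2  p_k/q_k = 143637/6443
k=8  a_k=2  p_k/q_k = 352750/15823
k=9  a_k=3  p_k/q_k = 1201887/53912
→ (1201887, 53912).  Check: 1201887²=1444532360769, 497·53912²=1444532360768, difference 1.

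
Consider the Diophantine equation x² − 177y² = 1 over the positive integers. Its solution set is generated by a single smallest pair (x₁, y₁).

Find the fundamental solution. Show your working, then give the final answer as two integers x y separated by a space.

62423 4692

√177 → a₀=13, period (3,3,2,8,2,3,3,26); ℓ=8 even so k=7
k=0  a_k=13  p_k/q_k = 13/1
k=1  a_k=3  p_k/q_k = 40/3
…
k=4  a_k=8  p_k/q_k = 2581/194
k=5  a_k=2  p_k/q_k = 5468/411
k=6  a_k=3  p_k/q_k = 18985/1427
k=7  a_k=3  p_k/q_k = 62423/4692
(x₁, y₁) = (62423, 4692);  62423² − 177·4692² = 1 ✓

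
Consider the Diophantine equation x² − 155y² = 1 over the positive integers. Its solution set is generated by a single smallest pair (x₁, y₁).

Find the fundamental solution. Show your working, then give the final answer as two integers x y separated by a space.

249 20

d=155: √d = [12; 2,4,2,24] (ℓ=4, even), read p_3/q_3
i=0: a=12 ⇒ p=12, q=1
i=1: a=2 ⇒ p=25, q=2
i=2: a=4 ⇒ p=112, q=9
i=3: a=2 ⇒ p=249, q=20
(x₁, y₁) = (249, 20);  249² − 155·20² = 1 ✓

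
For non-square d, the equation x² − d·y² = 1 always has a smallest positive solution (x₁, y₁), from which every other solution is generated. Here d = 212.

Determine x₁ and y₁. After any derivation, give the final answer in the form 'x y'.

66249 4550

[14; 1,1,3,1,1,…,1,1,28] for √212; ℓ=14 ⇒ convergent index 13
step 0: (14, 1)  from 14·(1,0) + (0,1)
step 1: (15, 1)  from 1·(14,1) + (1,0)
step 2: (29, 2)  from 1·(15,1) + (14,1)
…
step 7: (2417, 166)  from 6·(364,25) + (233,16)
…
step 12: (37114, 2549)  from 1·(29135,2001) + (7979,548)
step 13: (66249, 4550)  from 1·(37114,2549) + (29135,2001)
→ (66249, 4550).  Check: 66249²=4388930001, 212·4550²=4388930000, difference 1.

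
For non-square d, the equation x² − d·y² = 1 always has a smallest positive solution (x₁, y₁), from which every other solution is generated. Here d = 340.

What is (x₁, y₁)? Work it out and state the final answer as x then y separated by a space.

d=340: √d = [18; 2,3,1,1,1,…,3,2,36] (ℓ=14, even), read p_13/q_13
i=0: a=18 ⇒ p=18, q=1
…
i=3: a=1 ⇒ p=166, q=9
i=4: a=1 ⇒ p=295, q=16
i=5: a=1 ⇒ p=461, q=25
i=6: a=1 ⇒ p=756, q=41
i=7: a=8 ⇒ p=6509, q=353
…
i=11: a=1 ⇒ p=34813, q=1888
i=12: a=3 ⇒ p=125478, q=6805
i=13: a=2 ⇒ p=285769, q=15498
→ (285769, 15498).  Check: 285769²=81663921361, 340·15498²=81663921360, difference 1.

285769 15498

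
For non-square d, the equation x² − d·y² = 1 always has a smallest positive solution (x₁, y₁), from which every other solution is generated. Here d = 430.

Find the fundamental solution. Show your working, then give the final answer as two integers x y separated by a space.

√430 = [20; 1,2,1,3,1,…,2,1,40, …], period ℓ=14 (even) → k=13
step 0: (20, 1)  from 20·(1,0) + (0,1)
step 1: (21, 1)  from 1·(20,1) + (1,0)
step 2: (62, 3)  from 2·(21,1) + (20,1)
step 3: (83, 4)  from 1·(62,3) + (21,1)
…
step 6: (2675, 129)  from 6·(394,19) + (311,15)
…
step 8: (133439, 6435)  from 6·(21794,1051) + (2675,129)
step 9: (155233, 7486)  from 1·(133439,6435) + (21794,1051)
step 10: (599138, 28893)  from 3·(155233,7486) + (133439,6435)
step 11: (754371, 36379)  from 1·(599138,28893) + (155233,7486)
step 12: (2107880, 101651)  from 2·(754371,36379) + (599138,28893)
step 13: (2862251, 138030)  from 1·(2107880,101651) + (754371,36379)
fundamental: x₁=2862251, y₁=138030  (since 8192480787001 − 430·19052280900 = 1)

2862251 138030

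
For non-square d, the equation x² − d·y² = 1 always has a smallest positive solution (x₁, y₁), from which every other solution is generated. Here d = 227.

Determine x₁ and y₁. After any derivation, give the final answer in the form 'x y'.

√227 = [15; 15,30, …], period ℓ=2 (even) → k=1
a_0=15:  p_0=15·1+0=15,  q_0=15·0+1=1
a_1=15:  p_1=15·15+1=226,  q_1=15·1+0=15
(x₁, y₁) = (226, 15);  226² − 227·15² = 1 ✓

226 15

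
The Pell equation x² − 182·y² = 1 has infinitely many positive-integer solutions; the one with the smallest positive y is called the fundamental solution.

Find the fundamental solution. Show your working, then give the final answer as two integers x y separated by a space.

27 2

√182 → a₀=13, period (2,26); ℓ=2 even so k=1
a_0=13:  p_0=13·1+0=13,  q_0=13·0+1=1
a_1=2:  p_1=2·13+1=27,  q_1=2·1+0=2
→ (27, 2).  Check: 27²=729, 182·2²=728, difference 1.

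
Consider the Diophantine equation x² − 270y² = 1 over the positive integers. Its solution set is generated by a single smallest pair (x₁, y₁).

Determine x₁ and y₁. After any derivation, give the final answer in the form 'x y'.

d=270: √d = [16; 2,3,6,3,2,32] (ℓ=6, even), read p_5/q_5
step 0: (16, 1)  from 16·(1,0) + (0,1)
step 1: (33, 2)  from 2·(16,1) + (1,0)
…
step 3: (723, 44)  from 6·(115,7) + (33,2)
step 4: (2284, 139)  from 3·(723,44) + (115,7)
step 5: (5291, 322)  from 2·(2284,139) + (723,44)
→ (5291, 322).  Check: 5291²=27994681, 270·322²=27994680, difference 1.

5291 322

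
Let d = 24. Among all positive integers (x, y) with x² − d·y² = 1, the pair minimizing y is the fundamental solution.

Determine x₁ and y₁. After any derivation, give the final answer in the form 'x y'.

5 1

[4; 1,8] for √24; ℓ=2 ⇒ convergent index 1
k=0  a_k=4  p_k/q_k = 4/1
k=1  a_k=1  p_k/q_k = 5/1
(x₁, y₁) = (5, 1);  5² − 24·1² = 1 ✓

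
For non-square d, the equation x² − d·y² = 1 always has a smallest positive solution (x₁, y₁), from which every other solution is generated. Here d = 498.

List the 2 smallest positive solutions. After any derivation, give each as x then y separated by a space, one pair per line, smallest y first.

179777 8056
64639539457 2896567024

[22; 3,6,22,6,3,44] for √498; ℓ=6 ⇒ convergent index 5
k=0  a_k=22  p_k/q_k = 22/1
k=1  a_k=3  p_k/q_k = 67/3
k=2  a_k=6  p_k/q_k = 424/19
k=3  a_k=22  p_k/q_k = 9395/421
k=4  a_k=6  p_k/q_k = 56794/2545
k=5  a_k=3  p_k/q_k = 179777/8056
fundamental: x₁=179777, y₁=8056  (since 32319769729 − 498·64899136 = 1)
(179777+8056√498)^2 = 64639539457 + 2896567024√498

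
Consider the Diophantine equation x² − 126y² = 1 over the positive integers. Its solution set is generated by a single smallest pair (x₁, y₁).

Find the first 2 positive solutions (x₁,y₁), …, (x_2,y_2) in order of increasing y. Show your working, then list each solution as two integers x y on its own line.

449 40
403201 35920

√126 = [11; 4,2,4,22, …], period ℓ=4 (even) → k=3
step 0: (11, 1)  from 11·(1,0) + (0,1)
step 1: (45, 4)  from 4·(11,1) + (1,0)
step 2: (101, 9)  from 2·(45,4) + (11,1)
step 3: (449, 40)  from 4·(101,9) + (45,4)
(x₁, y₁) = (449, 40);  449² − 126·40² = 1 ✓
k=2:  x_2 = 449·449+126·40·40 = 403201,  y_2 = 449·40+40·449 = 35920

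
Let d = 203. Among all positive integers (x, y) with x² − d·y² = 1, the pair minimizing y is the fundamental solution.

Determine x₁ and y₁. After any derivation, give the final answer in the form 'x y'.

√203 = [14; 4,28, …], period ℓ=2 (even) → k=1
step 0: (14, 1)  from 14·(1,0) + (0,1)
step 1: (57, 4)  from 4·(14,1) + (1,0)
fundamental: x₁=57, y₁=4  (since 3249 − 203·16 = 1)

57 4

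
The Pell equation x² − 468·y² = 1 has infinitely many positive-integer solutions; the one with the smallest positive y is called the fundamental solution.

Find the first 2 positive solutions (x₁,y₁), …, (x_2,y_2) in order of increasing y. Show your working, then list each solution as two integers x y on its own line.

√468 → a₀=21, period (1,1,1,2,1,1,1,42); ℓ=8 even so k=7
k=0  a_k=21  p_k/q_k = 21/1
…
k=4  a_k=2  p_k/q_k = 173/8
…
k=6  a_k=1  p_k/q_k = 411/19
k=7  a_k=1  p_k/q_k = 649/30
fundamental: x₁=649, y₁=30  (since 421201 − 468·900 = 1)
k=2:  x_2 = 649·649+468·30·30 = 842401,  y_2 = 649·30+30·649 = 38940

649 30
842401 38940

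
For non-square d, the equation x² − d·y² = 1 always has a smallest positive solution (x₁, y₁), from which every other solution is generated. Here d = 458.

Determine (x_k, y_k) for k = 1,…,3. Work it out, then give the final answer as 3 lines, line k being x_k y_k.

d=458: √d = [21; 2,2,42] (ℓ=3, odd), read p_5/q_5
step 0: (21, 1)  from 21·(1,0) + (0,1)
step 1: (43, 2)  from 2·(21,1) + (1,0)
…
step 3: (4537, 212)  from 42·(107,5) + (43,2)
step 4: (9181, 429)  from 2·(4537,212) + (107,5)
step 5: (22899, 1070)  from 2·(9181,429) + (4537,212)
→ (22899, 1070).  Check: 22899²=524364201, 458·1070²=524364200, difference 1.
(22899+1070√458)^2 = 1048728401 + 49003860√458
(22899+1070√458)^3 = 48029663286099 + 2244278779210√458

22899 1070
1048728401 49003860
48029663286099 2244278779210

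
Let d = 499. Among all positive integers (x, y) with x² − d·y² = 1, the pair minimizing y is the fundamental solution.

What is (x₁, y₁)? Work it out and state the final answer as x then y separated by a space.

4490 201

√499 = [22; 2,1,21,1,2,44, …], period ℓ=6 (even) → k=5
a_0=22:  p_0=22·1+0=22,  q_0=22·0+1=1
…
a_2=1:  p_2=1·45+22=67,  q_2=1·2+1=3
…
a_4=1:  p_4=1·1452+67=1519,  q_4=1·65+3=68
a_5=2:  p_5=2·1519+1452=4490,  q_5=2·68+65=201
→ (4490, 201).  Check: 4490²=20160100, 499·201²=20160099, difference 1.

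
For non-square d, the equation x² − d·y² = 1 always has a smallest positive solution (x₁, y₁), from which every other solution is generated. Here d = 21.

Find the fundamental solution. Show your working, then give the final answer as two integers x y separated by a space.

55 12

√21 → a₀=4, period (1,1,2,1,1,8); ℓ=6 even so k=5
k=0  a_k=4  p_k/q_k = 4/1
…
k=2  a_k=1  p_k/q_k = 9/2
k=3  a_k=2  p_k/q_k = 23/5
k=4  a_k=1  p_k/q_k = 32/7
k=5  a_k=1  p_k/q_k = 55/12
→ (55, 12).  Check: 55²=3025, 21·12²=3024, difference 1.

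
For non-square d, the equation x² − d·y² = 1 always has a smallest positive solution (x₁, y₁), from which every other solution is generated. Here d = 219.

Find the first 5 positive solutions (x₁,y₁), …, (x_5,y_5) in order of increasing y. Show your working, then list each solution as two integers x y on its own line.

d=219: √d = [14; 1,3,1,28] (ℓ=4, even), read p_3/q_3
step 0: (14, 1)  from 14·(1,0) + (0,1)
step 1: (15, 1)  from 1·(14,1) + (1,0)
step 2: (59, 4)  from 3·(15,1) + (14,1)
step 3: (74, 5)  from 1·(59,4) + (15,1)
→ (74, 5).  Check: 74²=5476, 219·5²=5475, difference 1.
(x_2, y_2) = (74·74 + 219·5·5, 74·5 + 5·74) = (10951, 740)
(x_3, y_3) = (74·10951 + 219·5·740, 74·740 + 5·10951) = (1620674, 109515)
(x_4, y_4) = (74·1620674 + 219·5·109515, 74·109515 + 5·1620674) = (239848801, 16207480)
(x_5, y_5) = (74·239848801 + 219·5·16207480, 74·16207480 + 5·239848801) = (35496001874, 2398597525)

74 5
10951 740
1620674 109515
239848801 16207480
35496001874 2398597525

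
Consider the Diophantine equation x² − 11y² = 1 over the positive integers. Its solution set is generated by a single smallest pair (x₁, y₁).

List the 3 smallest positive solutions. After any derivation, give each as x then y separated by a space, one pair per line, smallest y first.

√11 = [3; 3,6, …], period ℓ=2 (even) → k=1
k=0  a_k=3  p_k/q_k = 3/1
k=1  a_k=3  p_k/q_k = 10/3
→ (10, 3).  Check: 10²=100, 11·3²=99, difference 1.
k=2:  x_2 = 10·10+11·3·3 = 199,  y_2 = 10·3+3·10 = 60
k=3:  x_3 = 10·199+11·3·60 = 3970,  y_3 = 10·60+3·199 = 1197

10 3
199 60
3970 1197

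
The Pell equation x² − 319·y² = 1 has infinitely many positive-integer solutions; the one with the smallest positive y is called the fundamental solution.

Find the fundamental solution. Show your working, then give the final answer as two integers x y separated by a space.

[17; 1,6,5,1,4,…,6,1,34] for √319; ℓ=14 ⇒ convergent index 13
a_0=17:  p_0=17·1+0=17,  q_0=17·0+1=1
a_1=1:  p_1=1·17+1=18,  q_1=1·1+0=1
a_2=6:  p_2=6·18+17=125,  q_2=6·1+1=7
…
a_4=1:  p_4=1·643+125=768,  q_4=1·36+7=43
a_5=4:  p_5=4·768+643=3715,  q_5=4·43+36=208
a_6=3:  p_6=3·3715+768=11913,  q_6=3·208+43=667
a_7=1:  p_7=1·11913+3715=15628,  q_7=1·667+208=875
a_8=3:  p_8=3·15628+11913=58797,  q_8=3·875+667=3292
a_9=4:  p_9=4·58797+15628=250816,  q_9=4·3292+875=14043
a_10=1:  p_10=1·250816+58797=309613,  q_10=1·14043+3292=17335
a_11=5:  p_11=5·309613+250816=1798881,  q_11=5·17335+14043=100718
a_12=6:  p_12=6·1798881+309613=11102899,  q_12=6·100718+17335=621643
a_13=1:  p_13=1·11102899+1798881=12901780,  q_13=1·621643+100718=722361
(x₁, y₁) = (12901780, 722361);  12901780² − 319·722361² = 1 ✓

12901780 722361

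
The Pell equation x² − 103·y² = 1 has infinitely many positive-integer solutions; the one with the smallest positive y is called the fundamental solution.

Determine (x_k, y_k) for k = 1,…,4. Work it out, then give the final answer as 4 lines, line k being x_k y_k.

√103 = [10; 6,1,2,1,1,9,1,1,2,1,6,20, …], period ℓ=12 (even) → k=11
step 0: (10, 1)  from 10·(1,0) + (0,1)
step 1: (61, 6)  from 6·(10,1) + (1,0)
…
step 3: (203, 20)  from 2·(71,7) + (61,6)
step 4: (274, 27)  from 1·(203,20) + (71,7)
…
step 6: (4567, 450)  from 9·(477,47) + (274,27)
step 7: (5044, 497)  from 1·(4567,450) + (477,47)
…
step 10: (33877, 3338)  from 1·(24266,2391) + (9611,947)
step 11: (227528, 22419)  from 6·(33877,3338) + (24266,2391)
fundamental: x₁=227528, y₁=22419  (since 51768990784 − 103·502611561 = 1)
(x_2, y_2) = (227528·227528 + 103·22419·22419, 227528·22419 + 22419·227528) = (103537981567, 10201900464)
(x_3, y_3) = (227528·103537981567 + 103·22419·10201900464, 227528·10201900464 + 22419·103537981567) = (47115579739725224, 4642436017523565)
(x_4, y_4) = (227528·47115579739725224 + 103·22419·4642436017523565, 227528·4642436017523565 + 22419·47115579739725224) = (21440227253936863550977, 2112568364380001494176)

227528 22419
103537981567 10201900464
47115579739725224 4642436017523565
21440227253936863550977 2112568364380001494176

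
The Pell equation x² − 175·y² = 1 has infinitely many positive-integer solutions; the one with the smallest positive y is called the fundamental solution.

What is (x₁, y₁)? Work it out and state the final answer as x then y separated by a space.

2024 153

d=175: √d = [13; 4,2,1,2,4,26] (ℓ=6, even), read p_5/q_5
i=0: a=13 ⇒ p=13, q=1
i=1: a=4 ⇒ p=53, q=4
…
i=4: a=2 ⇒ p=463, q=35
i=5: a=4 ⇒ p=2024, q=153
(x₁, y₁) = (2024, 153);  2024² − 175·153² = 1 ✓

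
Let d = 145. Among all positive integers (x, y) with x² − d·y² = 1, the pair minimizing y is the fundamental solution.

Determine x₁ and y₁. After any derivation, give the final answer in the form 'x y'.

289 24

[12; 24] for √145; ℓ=1 ⇒ convergent index 1
k=0  a_k=12  p_k/q_k = 12/1
k=1  a_k=24  p_k/q_k = 289/24
(x₁, y₁) = (289, 24);  289² − 145·24² = 1 ✓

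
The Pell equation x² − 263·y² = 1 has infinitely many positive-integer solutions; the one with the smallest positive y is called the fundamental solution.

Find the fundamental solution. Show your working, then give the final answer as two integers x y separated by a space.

139128 8579

√263 → a₀=16, period (4,1,1,1,1,15,1,1,1,1,4,32); ℓ=12 even so k=11
i=0: a=16 ⇒ p=16, q=1
…
i=2: a=1 ⇒ p=81, q=5
…
i=8: a=1 ⇒ p=12017, q=741
i=9: a=1 ⇒ p=18212, q=1123
i=10: a=1 ⇒ p=30229, q=1864
i=11: a=4 ⇒ p=139128, q=8579
→ (139128, 8579).  Check: 139128²=19356600384, 263·8579²=19356600383, difference 1.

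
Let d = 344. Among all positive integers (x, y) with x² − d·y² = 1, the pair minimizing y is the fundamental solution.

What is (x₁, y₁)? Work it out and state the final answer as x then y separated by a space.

10405 561

d=344: √d = [18; 1,1,4,1,3,1,4,1,1,36] (ℓ=10, even), read p_9/q_9
a_0=18:  p_0=18·1+0=18,  q_0=18·0+1=1
a_1=1:  p_1=1·18+1=19,  q_1=1·1+0=1
…
a_4=1:  p_4=1·167+37=204,  q_4=1·9+2=11
a_5=3:  p_5=3·204+167=779,  q_5=3·11+9=42
a_6=1:  p_6=1·779+204=983,  q_6=1·42+11=53
…
a_8=1:  p_8=1·4711+983=5694,  q_8=1·254+53=307
a_9=1:  p_9=1·5694+4711=10405,  q_9=1·307+254=561
(x₁, y₁) = (10405, 561);  10405² − 344·561² = 1 ✓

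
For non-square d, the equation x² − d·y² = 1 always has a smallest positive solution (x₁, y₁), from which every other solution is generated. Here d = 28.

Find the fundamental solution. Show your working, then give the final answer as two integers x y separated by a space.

127 24

√28 → a₀=5, period (3,2,3,10); ℓ=4 even so k=3
step 0: (5, 1)  from 5·(1,0) + (0,1)
…
step 2: (37, 7)  from 2·(16,3) + (5,1)
step 3: (127, 24)  from 3·(37,7) + (16,3)
→ (127, 24).  Check: 127²=16129, 28·24²=16128, difference 1.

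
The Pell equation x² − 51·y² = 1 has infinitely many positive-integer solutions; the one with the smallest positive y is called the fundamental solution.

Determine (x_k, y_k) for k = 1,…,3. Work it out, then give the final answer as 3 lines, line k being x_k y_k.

√51 → a₀=7, period (7,14); ℓ=2 even so k=1
i=0: a=7 ⇒ p=7, q=1
i=1: a=7 ⇒ p=50, q=7
→ (50, 7).  Check: 50²=2500, 51·7²=2499, difference 1.
(50+7√51)^2 = 4999 + 700√51
(50+7√51)^3 = 499850 + 69993√51

50 7
4999 700
499850 69993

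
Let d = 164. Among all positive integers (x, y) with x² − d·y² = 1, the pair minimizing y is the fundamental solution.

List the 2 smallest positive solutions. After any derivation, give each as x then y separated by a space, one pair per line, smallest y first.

2049 160
8396801 655680

[12; 1,4,6,4,1,24] for √164; ℓ=6 ⇒ convergent index 5
a_0=12:  p_0=12·1+0=12,  q_0=12·0+1=1
a_1=1:  p_1=1·12+1=13,  q_1=1·1+0=1
…
a_3=6:  p_3=6·64+13=397,  q_3=6·5+1=31
a_4=4:  p_4=4·397+64=1652,  q_4=4·31+5=129
a_5=1:  p_5=1·1652+397=2049,  q_5=1·129+31=160
(x₁, y₁) = (2049, 160);  2049² − 164·160² = 1 ✓
(x_2, y_2) = (2049·2049 + 164·160·160, 2049·160 + 160·2049) = (8396801, 655680)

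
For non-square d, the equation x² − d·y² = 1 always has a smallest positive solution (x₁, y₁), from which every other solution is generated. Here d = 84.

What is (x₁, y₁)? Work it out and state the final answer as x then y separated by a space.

55 6

√84 → a₀=9, period (6,18); ℓ=2 even so k=1
k=0  a_k=9  p_k/q_k = 9/1
k=1  a_k=6  p_k/q_k = 55/6
(x₁, y₁) = (55, 6);  55² − 84·6² = 1 ✓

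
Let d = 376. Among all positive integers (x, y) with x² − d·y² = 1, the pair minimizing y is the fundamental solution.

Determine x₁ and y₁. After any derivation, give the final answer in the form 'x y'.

2143295 110532

√376 = [19; 2,1,1,3,1,…,1,2,38, …], period ℓ=16 (even) → k=15
a_0=19:  p_0=19·1+0=19,  q_0=19·0+1=1
…
a_3=1:  p_3=1·58+39=97,  q_3=1·3+2=5
a_4=3:  p_4=3·97+58=349,  q_4=3·5+3=18
…
a_9=2:  p_9=2·12953+2928=28834,  q_9=2·668+151=1487
a_10=2:  p_10=2·28834+12953=70621,  q_10=2·1487+668=3642
…
a_14=1:  p_14=1·468441+368986=837427,  q_14=1·24158+19029=43187
a_15=2:  p_15=2·837427+468441=2143295,  q_15=2·43187+24158=110532
(x₁, y₁) = (2143295, 110532);  2143295² − 376·110532² = 1 ✓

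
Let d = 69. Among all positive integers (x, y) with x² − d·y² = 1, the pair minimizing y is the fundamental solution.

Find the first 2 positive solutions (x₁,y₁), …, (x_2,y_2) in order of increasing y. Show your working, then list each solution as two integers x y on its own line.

[8; 3,3,1,4,1,3,3,16] for √69; ℓ=8 ⇒ convergent index 7
a_0=8:  p_0=8·1+0=8,  q_0=8·0+1=1
a_1=3:  p_1=3·8+1=25,  q_1=3·1+0=3
…
a_5=1:  p_5=1·515+108=623,  q_5=1·62+13=75
a_6=3:  p_6=3·623+515=2384,  q_6=3·75+62=287
a_7=3:  p_7=3·2384+623=7775,  q_7=3·287+75=936
fundamental: x₁=7775, y₁=936  (since 60450625 − 69·876096 = 1)
(x_2, y_2) = (7775·7775 + 69·936·936, 7775·936 + 936·7775) = (120901249, 14554800)

7775 936
120901249 14554800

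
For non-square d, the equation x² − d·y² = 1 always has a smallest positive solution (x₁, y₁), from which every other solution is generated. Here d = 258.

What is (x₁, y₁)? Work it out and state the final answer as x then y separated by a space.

257 16

√258 → a₀=16, period (16,32); ℓ=2 even so k=1
k=0  a_k=16  p_k/q_k = 16/1
k=1  a_k=16  p_k/q_k = 257/16
fundamental: x₁=257, y₁=16  (since 66049 − 258·256 = 1)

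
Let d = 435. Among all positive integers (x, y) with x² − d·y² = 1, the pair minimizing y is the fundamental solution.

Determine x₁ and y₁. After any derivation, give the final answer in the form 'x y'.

146 7

√435 → a₀=20, period (1,5,1,40); ℓ=4 even so k=3
k=0  a_k=20  p_k/q_k = 20/1
…
k=2  a_k=5  p_k/q_k = 125/6
k=3  a_k=1  p_k/q_k = 146/7
fundamental: x₁=146, y₁=7  (since 21316 − 435·49 = 1)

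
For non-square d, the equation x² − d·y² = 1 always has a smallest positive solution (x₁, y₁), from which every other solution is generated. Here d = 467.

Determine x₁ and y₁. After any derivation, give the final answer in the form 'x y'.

1625626 75225

√467 → a₀=21, period (1,1,1,1,3,…,1,1,42); ℓ=14 even so k=13
i=0: a=21 ⇒ p=21, q=1
…
i=8: a=3 ⇒ p=82767, q=3830
i=9: a=3 ⇒ p=275465, q=12747
…
i=12: a=1 ⇒ p=991929, q=45901
i=13: a=1 ⇒ p=1625626, q=75225
→ (1625626, 75225).  Check: 1625626²=2642659891876, 467·75225²=2642659891875, difference 1.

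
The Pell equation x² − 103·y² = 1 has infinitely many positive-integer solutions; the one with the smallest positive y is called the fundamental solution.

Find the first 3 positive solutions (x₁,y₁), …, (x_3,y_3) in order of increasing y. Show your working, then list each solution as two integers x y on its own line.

√103 = [10; 6,1,2,1,1,9,1,1,2,1,6,20, …], period ℓ=12 (even) → k=11
step 0: (10, 1)  from 10·(1,0) + (0,1)
step 1: (61, 6)  from 6·(10,1) + (1,0)
step 2: (71, 7)  from 1·(61,6) + (10,1)
…
step 8: (9611, 947)  from 1·(5044,497) + (4567,450)
step 9: (24266, 2391)  from 2·(9611,947) + (5044,497)
step 10: (33877, 3338)  from 1·(24266,2391) + (9611,947)
step 11: (227528, 22419)  from 6·(33877,3338) + (24266,2391)
→ (227528, 22419).  Check: 227528²=51768990784, 103·22419²=51768990783, difference 1.
n=2: (227528,22419)∘(227528,22419) = (227528·227528+103·22419·22419, 227528·22419+22419·227528) = (103537981567,10201900464)
n=3: (103537981567,10201900464)∘(227528,22419) = (227528·103537981567+103·22419·10201900464, 227528·10201900464+22419·103537981567) = (47115579739725224,4642436017523565)

227528 22419
103537981567 10201900464
47115579739725224 4642436017523565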